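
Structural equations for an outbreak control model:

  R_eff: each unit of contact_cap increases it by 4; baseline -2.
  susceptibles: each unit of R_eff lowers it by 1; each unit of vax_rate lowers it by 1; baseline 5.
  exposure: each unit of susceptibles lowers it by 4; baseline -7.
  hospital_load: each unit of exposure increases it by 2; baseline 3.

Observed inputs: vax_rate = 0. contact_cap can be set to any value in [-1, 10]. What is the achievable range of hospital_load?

Substituting into the susceptibles equation gives susceptibles = -4*contact_cap + 7.
So exposure = 16*contact_cap - 35.
So hospital_load = 32*contact_cap - 67.
Linear in contact_cap, so extremes are at the endpoints: contact_cap = -1 gives hospital_load = -99; contact_cap = 10 gives hospital_load = 253.

-99 to 253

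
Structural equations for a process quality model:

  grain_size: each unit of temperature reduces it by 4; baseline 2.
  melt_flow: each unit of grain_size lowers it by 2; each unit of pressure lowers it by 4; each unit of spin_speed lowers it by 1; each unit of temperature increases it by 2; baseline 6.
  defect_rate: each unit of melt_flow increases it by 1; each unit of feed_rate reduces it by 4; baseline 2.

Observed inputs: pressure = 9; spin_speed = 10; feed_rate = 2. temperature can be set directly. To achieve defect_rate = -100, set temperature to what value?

Substituting into the melt_flow equation gives melt_flow = 10*temperature - 44.
Substituting into the defect_rate equation gives defect_rate = 10*temperature - 50.
Solve 10*temperature - 50 = -100: temperature = (-100 + 50) / 10 = -5.

temperature = -5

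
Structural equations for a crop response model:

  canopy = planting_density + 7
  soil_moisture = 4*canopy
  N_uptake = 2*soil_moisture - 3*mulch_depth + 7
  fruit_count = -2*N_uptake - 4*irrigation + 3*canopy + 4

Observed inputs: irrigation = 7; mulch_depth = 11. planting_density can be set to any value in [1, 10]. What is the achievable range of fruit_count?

Substituting into the soil_moisture equation gives soil_moisture = 4*planting_density + 28.
Substituting into the N_uptake equation gives N_uptake = 8*planting_density + 30.
fruit_count becomes -13*planting_density - 63.
Linear in planting_density, so extremes are at the endpoints: planting_density = 1 gives fruit_count = -76; planting_density = 10 gives fruit_count = -193.

-193 to -76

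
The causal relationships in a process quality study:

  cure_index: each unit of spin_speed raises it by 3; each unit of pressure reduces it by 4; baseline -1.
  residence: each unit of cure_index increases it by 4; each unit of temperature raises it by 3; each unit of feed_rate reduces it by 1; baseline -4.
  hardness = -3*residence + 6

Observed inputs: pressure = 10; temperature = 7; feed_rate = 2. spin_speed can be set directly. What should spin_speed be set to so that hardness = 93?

spin_speed = 10

Substituting into the cure_index equation gives cure_index = 3*spin_speed - 41.
Substituting into the residence equation gives residence = 12*spin_speed - 149.
hardness becomes -36*spin_speed + 453.
Solve -36*spin_speed + 453 = 93: spin_speed = (93 - 453) / -36 = 10.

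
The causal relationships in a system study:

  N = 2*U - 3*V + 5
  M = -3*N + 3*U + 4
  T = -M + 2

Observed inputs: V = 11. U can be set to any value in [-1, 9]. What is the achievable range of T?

Substituting into the N equation gives N = 2*U - 28.
Substituting into the M equation gives M = -3*U + 88.
Substituting into the T equation gives T = 3*U - 86.
Linear in U, so extremes are at the endpoints: U = -1 gives T = -89; U = 9 gives T = -59.

-89 to -59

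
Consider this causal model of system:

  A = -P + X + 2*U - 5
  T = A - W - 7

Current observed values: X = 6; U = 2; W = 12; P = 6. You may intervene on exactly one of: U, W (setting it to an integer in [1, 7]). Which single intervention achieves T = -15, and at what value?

Intervening on U: T = 2*U - 24. Reaching -15 requires U = 9/2, not an integer.
Intervening on W: with other inputs at their observed values, T = -W - 8. Solving for -15 gives W = 7, within [1, 7].

set W = 7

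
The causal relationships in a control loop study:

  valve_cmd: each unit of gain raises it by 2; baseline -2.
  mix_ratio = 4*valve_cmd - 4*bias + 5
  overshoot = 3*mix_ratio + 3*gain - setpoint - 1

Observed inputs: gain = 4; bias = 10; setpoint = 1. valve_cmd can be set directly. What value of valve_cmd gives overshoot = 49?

valve_cmd = 12

Intervening on valve_cmd fixes its value directly, overriding its dependence on gain.
Substituting into the mix_ratio equation gives mix_ratio = 4*valve_cmd - 35.
Substituting into the overshoot equation gives overshoot = 12*valve_cmd - 95.
Solve 12*valve_cmd - 95 = 49: valve_cmd = (49 + 95) / 12 = 12.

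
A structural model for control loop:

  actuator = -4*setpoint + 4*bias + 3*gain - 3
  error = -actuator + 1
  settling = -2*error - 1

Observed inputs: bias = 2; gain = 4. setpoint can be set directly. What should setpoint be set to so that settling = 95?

Substituting into the actuator equation gives actuator = -4*setpoint + 17.
Substituting into the error equation gives error = 4*setpoint - 16.
settling becomes -8*setpoint + 31.
Solve -8*setpoint + 31 = 95: setpoint = (95 - 31) / -8 = -8.

setpoint = -8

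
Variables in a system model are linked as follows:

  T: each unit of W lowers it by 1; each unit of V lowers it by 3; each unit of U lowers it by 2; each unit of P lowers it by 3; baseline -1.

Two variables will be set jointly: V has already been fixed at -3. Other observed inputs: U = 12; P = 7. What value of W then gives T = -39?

W = 2

With V held at -3:
Substituting into the T equation gives T = -W - 37.
Solve -W - 37 = -39: W = (-39 + 37) / -1 = 2.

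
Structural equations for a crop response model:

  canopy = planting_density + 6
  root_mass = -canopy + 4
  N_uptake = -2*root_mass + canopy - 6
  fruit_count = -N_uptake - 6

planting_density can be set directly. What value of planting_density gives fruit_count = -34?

Substituting into the root_mass equation gives root_mass = -planting_density - 2.
This gives N_uptake = 3*planting_density + 4.
Substituting into the fruit_count equation gives fruit_count = -3*planting_density - 10.
Solve -3*planting_density - 10 = -34: planting_density = (-34 + 10) / -3 = 8.

planting_density = 8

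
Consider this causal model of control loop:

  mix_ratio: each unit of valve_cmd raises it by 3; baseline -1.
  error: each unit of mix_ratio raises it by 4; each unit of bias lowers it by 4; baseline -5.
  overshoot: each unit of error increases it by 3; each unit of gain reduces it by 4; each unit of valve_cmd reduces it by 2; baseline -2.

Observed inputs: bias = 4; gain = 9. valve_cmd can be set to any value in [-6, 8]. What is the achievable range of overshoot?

Substituting into the error equation gives error = 12*valve_cmd - 25.
Substituting into the overshoot equation gives overshoot = 34*valve_cmd - 113.
Linear in valve_cmd, so extremes are at the endpoints: valve_cmd = -6 gives overshoot = -317; valve_cmd = 8 gives overshoot = 159.

-317 to 159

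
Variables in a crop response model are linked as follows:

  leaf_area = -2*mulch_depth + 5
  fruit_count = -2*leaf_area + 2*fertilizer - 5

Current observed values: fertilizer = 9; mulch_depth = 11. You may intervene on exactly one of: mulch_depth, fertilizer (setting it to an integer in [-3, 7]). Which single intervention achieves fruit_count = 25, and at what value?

set fertilizer = -2

Intervening on mulch_depth: fruit_count = 4*mulch_depth + 3. Reaching 25 requires mulch_depth = 11/2, not an integer.
Intervening on fertilizer: with other inputs at their observed values, fruit_count = 2*fertilizer + 29. Solving for 25 gives fertilizer = -2, within [-3, 7].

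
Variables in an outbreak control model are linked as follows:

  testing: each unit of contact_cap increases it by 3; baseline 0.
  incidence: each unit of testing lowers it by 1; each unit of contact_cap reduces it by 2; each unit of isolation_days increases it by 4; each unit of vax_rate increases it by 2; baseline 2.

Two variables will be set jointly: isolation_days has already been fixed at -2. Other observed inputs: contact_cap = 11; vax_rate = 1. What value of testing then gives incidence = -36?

testing = 10

With isolation_days held at -2:
Intervening on testing fixes its value directly, overriding its dependence on contact_cap.
Substituting into the incidence equation gives incidence = -testing - 26.
Solve -testing - 26 = -36: testing = (-36 + 26) / -1 = 10.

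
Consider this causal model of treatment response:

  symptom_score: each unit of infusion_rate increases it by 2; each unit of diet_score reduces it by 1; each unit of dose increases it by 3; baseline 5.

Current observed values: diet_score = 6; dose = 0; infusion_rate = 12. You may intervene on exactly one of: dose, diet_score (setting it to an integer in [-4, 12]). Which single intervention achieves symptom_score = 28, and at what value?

set diet_score = 1

Intervening on dose: symptom_score = 3*dose + 23. Reaching 28 requires dose = 5/3, not an integer.
Intervening on diet_score: with other inputs at their observed values, symptom_score = -diet_score + 29. Solving for 28 gives diet_score = 1, within [-4, 12].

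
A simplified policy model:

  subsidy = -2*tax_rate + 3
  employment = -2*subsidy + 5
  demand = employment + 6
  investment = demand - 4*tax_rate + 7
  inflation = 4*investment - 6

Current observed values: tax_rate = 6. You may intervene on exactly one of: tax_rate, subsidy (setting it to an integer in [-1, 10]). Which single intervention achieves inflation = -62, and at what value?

Intervening on tax_rate: the paths from tax_rate to inflation cancel (net effect zero), leaving inflation = 42; -62 is unreachable this way.
Intervening on subsidy: with other inputs at their observed values, inflation = -8*subsidy - 30. Solving for -62 gives subsidy = 4, within [-1, 10].

set subsidy = 4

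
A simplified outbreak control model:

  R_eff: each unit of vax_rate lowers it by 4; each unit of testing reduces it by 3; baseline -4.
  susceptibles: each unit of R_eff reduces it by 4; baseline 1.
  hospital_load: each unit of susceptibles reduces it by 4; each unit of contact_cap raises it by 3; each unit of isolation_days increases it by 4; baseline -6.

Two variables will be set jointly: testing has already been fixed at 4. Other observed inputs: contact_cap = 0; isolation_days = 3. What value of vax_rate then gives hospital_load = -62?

With testing held at 4:
Substituting into the R_eff equation gives R_eff = -4*vax_rate - 16.
So susceptibles = 16*vax_rate + 65.
Substituting into the hospital_load equation gives hospital_load = -64*vax_rate - 254.
Solve -64*vax_rate - 254 = -62: vax_rate = (-62 + 254) / -64 = -3.

vax_rate = -3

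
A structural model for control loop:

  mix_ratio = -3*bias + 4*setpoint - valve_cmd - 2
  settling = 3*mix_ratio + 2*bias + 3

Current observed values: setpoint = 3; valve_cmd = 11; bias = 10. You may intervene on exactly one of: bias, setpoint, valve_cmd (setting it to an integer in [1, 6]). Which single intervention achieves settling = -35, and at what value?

Intervening on bias: with other inputs at their observed values, settling = -7*bias. Solving for -35 gives bias = 5, within [1, 6].
Intervening on setpoint: settling = 12*setpoint - 106. Reaching -35 requires setpoint = 71/12, not an integer.
Intervening on valve_cmd: settling = -3*valve_cmd - 37. Reaching -35 requires valve_cmd = -2/3, not an integer.

set bias = 5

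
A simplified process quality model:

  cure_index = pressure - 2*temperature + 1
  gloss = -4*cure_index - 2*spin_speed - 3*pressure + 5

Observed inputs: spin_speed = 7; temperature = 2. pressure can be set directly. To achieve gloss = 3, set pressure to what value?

pressure = 0

Substituting into the cure_index equation gives cure_index = pressure - 3.
So gloss = -7*pressure + 3.
Solve -7*pressure + 3 = 3: pressure = (3 - 3) / -7 = 0.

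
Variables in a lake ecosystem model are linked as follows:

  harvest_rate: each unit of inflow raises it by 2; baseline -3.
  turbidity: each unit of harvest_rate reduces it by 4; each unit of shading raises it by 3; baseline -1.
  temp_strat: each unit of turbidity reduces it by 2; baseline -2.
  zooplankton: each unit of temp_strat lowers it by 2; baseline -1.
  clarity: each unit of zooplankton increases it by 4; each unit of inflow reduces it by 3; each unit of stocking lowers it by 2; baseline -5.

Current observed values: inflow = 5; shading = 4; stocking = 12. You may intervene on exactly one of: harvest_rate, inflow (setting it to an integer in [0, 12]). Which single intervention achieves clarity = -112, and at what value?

set harvest_rate = 4

Intervening on harvest_rate: with other inputs at their observed values, clarity = -64*harvest_rate + 144. Solving for -112 gives harvest_rate = 4, within [0, 12].
Intervening on inflow: clarity = -131*inflow + 351. Reaching -112 requires inflow = 463/131, not an integer.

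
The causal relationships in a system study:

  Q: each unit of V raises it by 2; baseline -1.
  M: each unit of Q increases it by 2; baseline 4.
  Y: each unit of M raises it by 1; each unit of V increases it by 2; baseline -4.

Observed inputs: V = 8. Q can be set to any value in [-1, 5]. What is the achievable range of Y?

Intervening on Q fixes its value directly, overriding its dependence on V.
Substituting into the Y equation gives Y = 2*Q + 16.
Linear in Q, so extremes are at the endpoints: Q = -1 gives Y = 14; Q = 5 gives Y = 26.

14 to 26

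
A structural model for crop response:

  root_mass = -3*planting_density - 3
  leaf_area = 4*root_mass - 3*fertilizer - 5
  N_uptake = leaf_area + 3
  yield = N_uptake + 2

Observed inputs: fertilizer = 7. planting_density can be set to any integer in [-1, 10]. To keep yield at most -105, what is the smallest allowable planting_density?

planting_density = 6

Substituting into the leaf_area equation gives leaf_area = -12*planting_density - 38.
N_uptake becomes -12*planting_density - 35.
Substituting into the yield equation gives yield = -12*planting_density - 33.
Require -12*planting_density - 33 ≤ -105, so planting_density ≥ 6.
The smallest integer in [-1, 10] satisfying this is 6.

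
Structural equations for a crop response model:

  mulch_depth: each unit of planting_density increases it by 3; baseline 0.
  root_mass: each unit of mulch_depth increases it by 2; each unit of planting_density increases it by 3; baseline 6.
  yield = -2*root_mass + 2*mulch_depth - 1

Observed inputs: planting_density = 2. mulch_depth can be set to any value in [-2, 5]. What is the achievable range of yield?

-35 to -21

Intervening on mulch_depth fixes its value directly, overriding its dependence on planting_density.
Substituting into the root_mass equation gives root_mass = 2*mulch_depth + 12.
Substituting into the yield equation gives yield = -2*mulch_depth - 25.
Linear in mulch_depth, so extremes are at the endpoints: mulch_depth = -2 gives yield = -21; mulch_depth = 5 gives yield = -35.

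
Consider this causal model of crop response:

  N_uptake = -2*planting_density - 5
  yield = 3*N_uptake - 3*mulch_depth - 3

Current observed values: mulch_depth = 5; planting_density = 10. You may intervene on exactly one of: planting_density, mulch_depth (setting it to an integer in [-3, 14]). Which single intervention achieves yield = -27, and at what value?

set planting_density = -1

Intervening on planting_density: with other inputs at their observed values, yield = -6*planting_density - 33. Solving for -27 gives planting_density = -1, within [-3, 14].
Intervening on mulch_depth: yield = -3*mulch_depth - 78. Reaching -27 requires mulch_depth = -17, outside [-3, 14].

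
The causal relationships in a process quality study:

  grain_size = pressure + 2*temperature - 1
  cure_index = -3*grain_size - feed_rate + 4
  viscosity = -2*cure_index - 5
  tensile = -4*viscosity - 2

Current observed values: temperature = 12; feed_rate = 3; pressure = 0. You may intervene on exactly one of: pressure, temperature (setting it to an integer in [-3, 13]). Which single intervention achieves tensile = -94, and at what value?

set temperature = 3

Intervening on pressure: tensile = -24*pressure - 526. Reaching -94 requires pressure = -18, outside [-3, 13].
Intervening on temperature: with other inputs at their observed values, tensile = -48*temperature + 50. Solving for -94 gives temperature = 3, within [-3, 13].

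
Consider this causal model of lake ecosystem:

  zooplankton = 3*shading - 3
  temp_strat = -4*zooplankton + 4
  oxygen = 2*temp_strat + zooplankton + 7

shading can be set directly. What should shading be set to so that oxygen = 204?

shading = -8

Substituting into the temp_strat equation gives temp_strat = -12*shading + 16.
So oxygen = -21*shading + 36.
Solve -21*shading + 36 = 204: shading = (204 - 36) / -21 = -8.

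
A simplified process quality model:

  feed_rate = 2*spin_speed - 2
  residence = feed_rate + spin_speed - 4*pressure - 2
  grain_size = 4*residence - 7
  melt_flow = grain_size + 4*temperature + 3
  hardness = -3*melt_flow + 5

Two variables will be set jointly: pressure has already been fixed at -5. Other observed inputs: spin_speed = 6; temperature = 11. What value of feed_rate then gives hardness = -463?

feed_rate = 5

With pressure held at -5:
Intervening on feed_rate fixes its value directly, overriding its dependence on spin_speed.
Substituting into the residence equation gives residence = feed_rate + 24.
So grain_size = 4*feed_rate + 89.
This gives melt_flow = 4*feed_rate + 136.
Substituting into the hardness equation gives hardness = -12*feed_rate - 403.
Solve -12*feed_rate - 403 = -463: feed_rate = (-463 + 403) / -12 = 5.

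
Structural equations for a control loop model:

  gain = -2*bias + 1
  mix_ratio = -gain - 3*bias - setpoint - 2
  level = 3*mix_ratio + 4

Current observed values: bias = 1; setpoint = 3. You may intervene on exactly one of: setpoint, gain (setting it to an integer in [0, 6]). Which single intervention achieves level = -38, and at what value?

set gain = 6

Intervening on setpoint: level = -3*setpoint - 8. Reaching -38 requires setpoint = 10, outside [0, 6].
Intervening on gain: with other inputs at their observed values, level = -3*gain - 20. Solving for -38 gives gain = 6, within [0, 6].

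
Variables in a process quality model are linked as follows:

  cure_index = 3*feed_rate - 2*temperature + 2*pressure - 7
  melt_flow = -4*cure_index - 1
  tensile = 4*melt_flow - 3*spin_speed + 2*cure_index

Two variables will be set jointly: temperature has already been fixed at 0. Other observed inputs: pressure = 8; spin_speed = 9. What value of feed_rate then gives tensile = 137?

With temperature held at 0:
Substituting into the cure_index equation gives cure_index = 3*feed_rate + 9.
Substituting into the melt_flow equation gives melt_flow = -12*feed_rate - 37.
Substituting into the tensile equation gives tensile = -42*feed_rate - 157.
Solve -42*feed_rate - 157 = 137: feed_rate = (137 + 157) / -42 = -7.

feed_rate = -7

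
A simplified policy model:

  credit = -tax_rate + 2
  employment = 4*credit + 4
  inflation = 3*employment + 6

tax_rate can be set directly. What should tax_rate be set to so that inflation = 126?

tax_rate = -7

Substituting into the employment equation gives employment = -4*tax_rate + 12.
So inflation = -12*tax_rate + 42.
Solve -12*tax_rate + 42 = 126: tax_rate = (126 - 42) / -12 = -7.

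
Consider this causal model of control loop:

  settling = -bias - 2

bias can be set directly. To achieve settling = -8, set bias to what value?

Solve -bias - 2 = -8: bias = (-8 + 2) / -1 = 6.

bias = 6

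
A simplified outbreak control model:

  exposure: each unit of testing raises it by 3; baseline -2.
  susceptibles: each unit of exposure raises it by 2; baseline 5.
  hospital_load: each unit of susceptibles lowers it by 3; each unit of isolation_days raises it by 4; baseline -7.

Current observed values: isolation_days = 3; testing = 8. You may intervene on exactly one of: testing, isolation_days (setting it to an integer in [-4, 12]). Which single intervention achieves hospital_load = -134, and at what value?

Intervening on testing: hospital_load = -18*testing + 2. Reaching -134 requires testing = 68/9, not an integer.
Intervening on isolation_days: with other inputs at their observed values, hospital_load = 4*isolation_days - 154. Solving for -134 gives isolation_days = 5, within [-4, 12].

set isolation_days = 5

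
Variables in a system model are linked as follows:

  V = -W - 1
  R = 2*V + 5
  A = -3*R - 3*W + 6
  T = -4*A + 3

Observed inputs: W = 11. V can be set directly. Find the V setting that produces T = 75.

Intervening on V fixes its value directly, overriding its dependence on W.
Substituting into the A equation gives A = -6*V - 42.
T becomes 24*V + 171.
Solve 24*V + 171 = 75: V = (75 - 171) / 24 = -4.

V = -4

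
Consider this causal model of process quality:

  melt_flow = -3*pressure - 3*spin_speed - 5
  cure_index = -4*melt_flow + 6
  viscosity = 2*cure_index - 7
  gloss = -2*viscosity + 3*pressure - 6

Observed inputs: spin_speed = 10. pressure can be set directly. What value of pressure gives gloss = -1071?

pressure = 11

Substituting into the melt_flow equation gives melt_flow = -3*pressure - 35.
Substituting into the cure_index equation gives cure_index = 12*pressure + 146.
viscosity becomes 24*pressure + 285.
So gloss = -45*pressure - 576.
Solve -45*pressure - 576 = -1071: pressure = (-1071 + 576) / -45 = 11.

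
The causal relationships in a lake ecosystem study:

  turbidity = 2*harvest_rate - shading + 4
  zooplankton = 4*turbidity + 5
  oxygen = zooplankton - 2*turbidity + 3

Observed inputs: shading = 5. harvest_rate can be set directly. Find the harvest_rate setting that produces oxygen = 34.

harvest_rate = 7

Substituting into the turbidity equation gives turbidity = 2*harvest_rate - 1.
Substituting into the zooplankton equation gives zooplankton = 8*harvest_rate + 1.
Substituting into the oxygen equation gives oxygen = 4*harvest_rate + 6.
Solve 4*harvest_rate + 6 = 34: harvest_rate = (34 - 6) / 4 = 7.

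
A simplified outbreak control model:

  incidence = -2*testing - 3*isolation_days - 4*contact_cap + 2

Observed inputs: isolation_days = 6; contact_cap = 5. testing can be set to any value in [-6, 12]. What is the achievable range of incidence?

-60 to -24

Substituting into the incidence equation gives incidence = -2*testing - 36.
Linear in testing, so extremes are at the endpoints: testing = -6 gives incidence = -24; testing = 12 gives incidence = -60.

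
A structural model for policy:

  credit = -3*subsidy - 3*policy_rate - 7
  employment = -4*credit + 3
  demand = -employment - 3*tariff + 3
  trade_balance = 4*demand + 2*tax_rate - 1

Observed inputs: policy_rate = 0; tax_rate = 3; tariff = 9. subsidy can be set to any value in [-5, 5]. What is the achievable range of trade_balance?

Substituting into the credit equation gives credit = -3*subsidy - 7.
employment becomes 12*subsidy + 31.
This gives demand = -12*subsidy - 55.
Substituting into the trade_balance equation gives trade_balance = -48*subsidy - 215.
Linear in subsidy, so extremes are at the endpoints: subsidy = -5 gives trade_balance = 25; subsidy = 5 gives trade_balance = -455.

-455 to 25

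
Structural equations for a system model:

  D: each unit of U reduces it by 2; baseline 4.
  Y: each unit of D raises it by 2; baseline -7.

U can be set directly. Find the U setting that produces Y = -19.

Substituting into the Y equation gives Y = -4*U + 1.
Solve -4*U + 1 = -19: U = (-19 - 1) / -4 = 5.

U = 5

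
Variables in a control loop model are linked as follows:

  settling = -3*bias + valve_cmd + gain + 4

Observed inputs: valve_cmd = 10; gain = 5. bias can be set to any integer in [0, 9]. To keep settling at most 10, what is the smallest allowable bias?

bias = 3

Substituting into the settling equation gives settling = -3*bias + 19.
Require -3*bias + 19 ≤ 10, so bias ≥ 3.
The smallest integer in [0, 9] satisfying this is 3.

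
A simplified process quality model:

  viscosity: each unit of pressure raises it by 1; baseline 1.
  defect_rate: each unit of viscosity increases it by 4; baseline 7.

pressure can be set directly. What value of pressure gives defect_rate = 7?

Substituting into the defect_rate equation gives defect_rate = 4*pressure + 11.
Solve 4*pressure + 11 = 7: pressure = (7 - 11) / 4 = -1.

pressure = -1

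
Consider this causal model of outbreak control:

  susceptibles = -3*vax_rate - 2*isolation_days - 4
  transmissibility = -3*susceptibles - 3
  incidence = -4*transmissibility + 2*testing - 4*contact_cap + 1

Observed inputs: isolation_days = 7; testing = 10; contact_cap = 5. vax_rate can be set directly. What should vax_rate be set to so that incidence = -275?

Substituting into the susceptibles equation gives susceptibles = -3*vax_rate - 18.
So transmissibility = 9*vax_rate + 51.
Substituting into the incidence equation gives incidence = -36*vax_rate - 203.
Solve -36*vax_rate - 203 = -275: vax_rate = (-275 + 203) / -36 = 2.

vax_rate = 2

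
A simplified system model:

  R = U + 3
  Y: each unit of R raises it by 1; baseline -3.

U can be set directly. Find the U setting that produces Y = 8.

U = 8

Substituting into the Y equation gives Y = U.
Solve U = 8: U = 8 / 1 = 8.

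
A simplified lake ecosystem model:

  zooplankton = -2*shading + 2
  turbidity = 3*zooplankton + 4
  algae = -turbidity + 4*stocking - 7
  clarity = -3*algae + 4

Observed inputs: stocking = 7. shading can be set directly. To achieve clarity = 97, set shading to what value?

Substituting into the turbidity equation gives turbidity = -6*shading + 10.
So algae = 6*shading + 11.
clarity becomes -18*shading - 29.
Solve -18*shading - 29 = 97: shading = (97 + 29) / -18 = -7.

shading = -7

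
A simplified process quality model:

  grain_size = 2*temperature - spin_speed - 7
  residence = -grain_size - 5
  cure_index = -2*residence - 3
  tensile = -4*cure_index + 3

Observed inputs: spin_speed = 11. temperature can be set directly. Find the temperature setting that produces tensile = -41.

temperature = 10

Substituting into the grain_size equation gives grain_size = 2*temperature - 18.
Substituting into the residence equation gives residence = -2*temperature + 13.
cure_index becomes 4*temperature - 29.
Substituting into the tensile equation gives tensile = -16*temperature + 119.
Solve -16*temperature + 119 = -41: temperature = (-41 - 119) / -16 = 10.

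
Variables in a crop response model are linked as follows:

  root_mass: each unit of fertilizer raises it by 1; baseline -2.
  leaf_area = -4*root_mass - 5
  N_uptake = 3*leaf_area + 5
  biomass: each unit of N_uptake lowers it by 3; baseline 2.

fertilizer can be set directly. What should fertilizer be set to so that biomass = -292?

fertilizer = -7

Substituting into the leaf_area equation gives leaf_area = -4*fertilizer + 3.
Substituting into the N_uptake equation gives N_uptake = -12*fertilizer + 14.
Substituting into the biomass equation gives biomass = 36*fertilizer - 40.
Solve 36*fertilizer - 40 = -292: fertilizer = (-292 + 40) / 36 = -7.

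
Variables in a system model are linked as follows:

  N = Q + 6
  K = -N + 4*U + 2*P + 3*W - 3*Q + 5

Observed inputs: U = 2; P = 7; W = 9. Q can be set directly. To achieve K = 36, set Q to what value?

Substituting into the K equation gives K = -4*Q + 48.
Solve -4*Q + 48 = 36: Q = (36 - 48) / -4 = 3.

Q = 3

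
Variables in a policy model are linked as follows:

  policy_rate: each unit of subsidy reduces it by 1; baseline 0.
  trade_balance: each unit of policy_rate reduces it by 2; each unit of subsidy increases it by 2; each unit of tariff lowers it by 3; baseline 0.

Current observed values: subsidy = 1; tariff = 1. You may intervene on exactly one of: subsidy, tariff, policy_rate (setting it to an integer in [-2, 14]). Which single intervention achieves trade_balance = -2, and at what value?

set tariff = 2

Intervening on subsidy: trade_balance = 4*subsidy - 3. Reaching -2 requires subsidy = 1/4, not an integer.
Intervening on tariff: with other inputs at their observed values, trade_balance = -3*tariff + 4. Solving for -2 gives tariff = 2, within [-2, 14].
Intervening on policy_rate: trade_balance = -2*policy_rate - 1. Reaching -2 requires policy_rate = 1/2, not an integer.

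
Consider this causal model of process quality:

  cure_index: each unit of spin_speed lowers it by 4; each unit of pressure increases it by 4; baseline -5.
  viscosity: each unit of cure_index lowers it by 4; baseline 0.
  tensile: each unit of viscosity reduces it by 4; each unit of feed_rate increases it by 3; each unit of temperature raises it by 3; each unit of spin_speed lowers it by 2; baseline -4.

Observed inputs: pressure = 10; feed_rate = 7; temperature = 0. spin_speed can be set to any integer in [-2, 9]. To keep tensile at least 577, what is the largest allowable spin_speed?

spin_speed = 0

Substituting into the cure_index equation gives cure_index = -4*spin_speed + 35.
Substituting into the viscosity equation gives viscosity = 16*spin_speed - 140.
This gives tensile = -66*spin_speed + 577.
Require -66*spin_speed + 577 ≥ 577, so spin_speed ≤ 0.
The largest integer in [-2, 9] satisfying this is 0.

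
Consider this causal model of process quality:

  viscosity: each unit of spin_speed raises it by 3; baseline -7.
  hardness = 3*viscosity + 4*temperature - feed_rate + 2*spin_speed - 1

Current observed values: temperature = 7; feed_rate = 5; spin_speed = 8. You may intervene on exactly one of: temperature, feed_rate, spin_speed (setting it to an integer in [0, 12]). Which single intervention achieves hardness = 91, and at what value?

set feed_rate = 3

Intervening on temperature: hardness = 4*temperature + 61. Reaching 91 requires temperature = 15/2, not an integer.
Intervening on feed_rate: with other inputs at their observed values, hardness = -feed_rate + 94. Solving for 91 gives feed_rate = 3, within [0, 12].
Intervening on spin_speed: hardness = 11*spin_speed + 1. Reaching 91 requires spin_speed = 90/11, not an integer.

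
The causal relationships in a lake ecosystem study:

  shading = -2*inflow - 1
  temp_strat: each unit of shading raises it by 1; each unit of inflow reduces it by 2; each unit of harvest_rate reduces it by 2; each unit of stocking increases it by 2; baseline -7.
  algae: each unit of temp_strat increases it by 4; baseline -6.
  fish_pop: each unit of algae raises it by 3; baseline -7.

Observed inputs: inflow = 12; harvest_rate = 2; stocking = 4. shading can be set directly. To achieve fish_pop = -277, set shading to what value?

Intervening on shading fixes its value directly, overriding its dependence on inflow.
Substituting into the temp_strat equation gives temp_strat = shading - 27.
So algae = 4*shading - 114.
Substituting into the fish_pop equation gives fish_pop = 12*shading - 349.
Solve 12*shading - 349 = -277: shading = (-277 + 349) / 12 = 6.

shading = 6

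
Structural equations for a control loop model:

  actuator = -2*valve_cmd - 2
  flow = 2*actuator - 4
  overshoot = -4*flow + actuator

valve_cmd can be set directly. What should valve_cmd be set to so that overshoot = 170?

Substituting into the flow equation gives flow = -4*valve_cmd - 8.
So overshoot = 14*valve_cmd + 30.
Solve 14*valve_cmd + 30 = 170: valve_cmd = (170 - 30) / 14 = 10.

valve_cmd = 10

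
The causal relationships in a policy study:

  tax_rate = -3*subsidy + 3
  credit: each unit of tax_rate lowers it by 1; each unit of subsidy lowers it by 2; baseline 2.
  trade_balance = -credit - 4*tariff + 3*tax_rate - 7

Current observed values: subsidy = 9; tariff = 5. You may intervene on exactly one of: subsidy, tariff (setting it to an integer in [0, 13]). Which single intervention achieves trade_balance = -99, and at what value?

Intervening on subsidy: trade_balance = -10*subsidy - 17. Reaching -99 requires subsidy = 41/5, not an integer.
Intervening on tariff: with other inputs at their observed values, trade_balance = -4*tariff - 87. Solving for -99 gives tariff = 3, within [0, 13].

set tariff = 3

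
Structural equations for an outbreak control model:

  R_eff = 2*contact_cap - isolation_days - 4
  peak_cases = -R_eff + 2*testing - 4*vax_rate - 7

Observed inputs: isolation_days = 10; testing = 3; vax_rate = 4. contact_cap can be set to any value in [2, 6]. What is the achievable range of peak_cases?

Substituting into the R_eff equation gives R_eff = 2*contact_cap - 14.
Substituting into the peak_cases equation gives peak_cases = -2*contact_cap - 3.
Linear in contact_cap, so extremes are at the endpoints: contact_cap = 2 gives peak_cases = -7; contact_cap = 6 gives peak_cases = -15.

-15 to -7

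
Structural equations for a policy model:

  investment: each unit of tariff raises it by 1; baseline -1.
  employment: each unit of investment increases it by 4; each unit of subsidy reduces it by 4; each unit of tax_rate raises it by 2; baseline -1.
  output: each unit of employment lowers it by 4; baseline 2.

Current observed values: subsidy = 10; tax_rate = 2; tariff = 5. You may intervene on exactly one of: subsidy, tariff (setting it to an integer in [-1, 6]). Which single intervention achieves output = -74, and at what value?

Intervening on subsidy: with other inputs at their observed values, output = 16*subsidy - 74. Solving for -74 gives subsidy = 0, within [-1, 6].
Intervening on tariff: output = -16*tariff + 166. Reaching -74 requires tariff = 15, outside [-1, 6].

set subsidy = 0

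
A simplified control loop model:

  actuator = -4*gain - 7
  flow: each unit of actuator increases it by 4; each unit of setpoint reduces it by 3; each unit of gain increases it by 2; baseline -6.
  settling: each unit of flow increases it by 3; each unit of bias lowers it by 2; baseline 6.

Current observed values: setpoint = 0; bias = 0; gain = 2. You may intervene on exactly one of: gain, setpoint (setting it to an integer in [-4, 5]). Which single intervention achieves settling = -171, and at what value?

Intervening on gain: settling = -42*gain - 96. Reaching -171 requires gain = 25/14, not an integer.
Intervening on setpoint: with other inputs at their observed values, settling = -9*setpoint - 180. Solving for -171 gives setpoint = -1, within [-4, 5].

set setpoint = -1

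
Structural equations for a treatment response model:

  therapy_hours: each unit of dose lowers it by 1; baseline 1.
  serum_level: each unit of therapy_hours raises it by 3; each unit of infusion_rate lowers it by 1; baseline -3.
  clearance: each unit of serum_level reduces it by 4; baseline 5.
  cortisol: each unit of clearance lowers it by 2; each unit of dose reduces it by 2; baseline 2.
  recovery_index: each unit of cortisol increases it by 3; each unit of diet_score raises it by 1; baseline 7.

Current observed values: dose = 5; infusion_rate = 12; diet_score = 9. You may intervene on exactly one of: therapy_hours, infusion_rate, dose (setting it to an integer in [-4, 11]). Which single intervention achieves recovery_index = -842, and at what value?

Intervening on therapy_hours: recovery_index = 72*therapy_hours - 398. Reaching -842 requires therapy_hours = -37/6, not an integer.
Intervening on infusion_rate: recovery_index = -24*infusion_rate - 398. Reaching -842 requires infusion_rate = 37/2, not an integer.
Intervening on dose: with other inputs at their observed values, recovery_index = -78*dose - 296. Solving for -842 gives dose = 7, within [-4, 11].

set dose = 7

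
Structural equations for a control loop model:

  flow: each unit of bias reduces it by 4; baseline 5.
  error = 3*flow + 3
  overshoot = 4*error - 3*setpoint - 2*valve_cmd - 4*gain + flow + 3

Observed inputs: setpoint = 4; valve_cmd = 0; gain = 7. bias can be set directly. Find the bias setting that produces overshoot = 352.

bias = -6

Substituting into the error equation gives error = -12*bias + 18.
Substituting into the overshoot equation gives overshoot = -52*bias + 40.
Solve -52*bias + 40 = 352: bias = (352 - 40) / -52 = -6.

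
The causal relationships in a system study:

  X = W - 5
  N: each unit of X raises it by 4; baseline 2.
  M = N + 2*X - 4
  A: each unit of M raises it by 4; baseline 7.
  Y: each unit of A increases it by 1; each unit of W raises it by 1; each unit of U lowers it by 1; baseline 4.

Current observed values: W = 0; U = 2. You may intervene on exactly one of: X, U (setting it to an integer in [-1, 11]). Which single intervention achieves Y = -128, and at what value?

set U = 11

Intervening on X: Y = 24*X + 1. Reaching -128 requires X = -43/8, not an integer.
Intervening on U: with other inputs at their observed values, Y = -U - 117. Solving for -128 gives U = 11, within [-1, 11].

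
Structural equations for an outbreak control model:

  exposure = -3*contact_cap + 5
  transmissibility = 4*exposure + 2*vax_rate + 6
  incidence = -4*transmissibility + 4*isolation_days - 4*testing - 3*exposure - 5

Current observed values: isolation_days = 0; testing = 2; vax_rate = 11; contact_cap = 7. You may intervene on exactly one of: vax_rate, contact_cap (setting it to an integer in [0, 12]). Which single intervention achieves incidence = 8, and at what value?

Intervening on vax_rate: incidence = -8*vax_rate + 267. Reaching 8 requires vax_rate = 259/8, not an integer.
Intervening on contact_cap: with other inputs at their observed values, incidence = 57*contact_cap - 220. Solving for 8 gives contact_cap = 4, within [0, 12].

set contact_cap = 4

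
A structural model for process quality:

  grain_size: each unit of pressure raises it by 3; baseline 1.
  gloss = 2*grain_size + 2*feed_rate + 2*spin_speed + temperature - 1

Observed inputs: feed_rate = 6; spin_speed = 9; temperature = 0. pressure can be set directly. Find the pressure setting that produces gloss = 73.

Substituting into the gloss equation gives gloss = 6*pressure + 31.
Solve 6*pressure + 31 = 73: pressure = (73 - 31) / 6 = 7.

pressure = 7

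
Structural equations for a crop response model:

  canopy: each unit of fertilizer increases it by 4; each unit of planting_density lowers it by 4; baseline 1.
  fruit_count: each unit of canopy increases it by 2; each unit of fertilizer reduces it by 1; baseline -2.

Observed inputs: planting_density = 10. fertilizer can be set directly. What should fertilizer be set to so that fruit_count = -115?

Substituting into the canopy equation gives canopy = 4*fertilizer - 39.
Substituting into the fruit_count equation gives fruit_count = 7*fertilizer - 80.
Solve 7*fertilizer - 80 = -115: fertilizer = (-115 + 80) / 7 = -5.

fertilizer = -5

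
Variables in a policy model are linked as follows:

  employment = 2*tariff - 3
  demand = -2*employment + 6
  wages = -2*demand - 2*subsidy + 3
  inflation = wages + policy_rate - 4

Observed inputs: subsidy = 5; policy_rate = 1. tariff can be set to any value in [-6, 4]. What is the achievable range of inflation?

-82 to -2

Substituting into the demand equation gives demand = -4*tariff + 12.
This gives wages = 8*tariff - 31.
inflation becomes 8*tariff - 34.
Linear in tariff, so extremes are at the endpoints: tariff = -6 gives inflation = -82; tariff = 4 gives inflation = -2.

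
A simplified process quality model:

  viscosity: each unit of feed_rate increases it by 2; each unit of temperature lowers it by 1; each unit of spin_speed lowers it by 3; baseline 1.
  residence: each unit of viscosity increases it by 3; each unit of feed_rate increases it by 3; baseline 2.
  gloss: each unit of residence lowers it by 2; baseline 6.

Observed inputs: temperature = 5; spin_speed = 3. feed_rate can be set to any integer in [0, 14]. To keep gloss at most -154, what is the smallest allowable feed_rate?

feed_rate = 13

Substituting into the viscosity equation gives viscosity = 2*feed_rate - 13.
residence becomes 9*feed_rate - 37.
Substituting into the gloss equation gives gloss = -18*feed_rate + 80.
Require -18*feed_rate + 80 ≤ -154, so feed_rate ≥ 13.
The smallest integer in [0, 14] satisfying this is 13.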